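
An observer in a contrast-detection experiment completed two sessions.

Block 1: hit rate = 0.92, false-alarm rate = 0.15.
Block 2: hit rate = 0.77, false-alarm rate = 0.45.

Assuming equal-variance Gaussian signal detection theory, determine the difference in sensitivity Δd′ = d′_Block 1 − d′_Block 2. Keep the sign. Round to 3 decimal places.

Block 1: z(0.92) = 1.4051, z(0.15) = -1.0364, d' = 2.4415
Block 2: z(0.77) = 0.7388, z(0.45) = -0.1257, d' = 0.8645
Δd' = d'_Block 1 − d'_Block 2 = 2.4415 − 0.8645 = 1.5770
Block 1 has the higher sensitivity.

Δd′ = 1.577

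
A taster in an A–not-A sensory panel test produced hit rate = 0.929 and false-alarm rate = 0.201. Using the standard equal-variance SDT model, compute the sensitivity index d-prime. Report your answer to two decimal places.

Φ⁻¹(0.929) = 1.468, Φ⁻¹(0.201) = -0.838
d' = z(H) − z(FA) = 1.468 − (-0.838) = 2.306

d-prime = 2.31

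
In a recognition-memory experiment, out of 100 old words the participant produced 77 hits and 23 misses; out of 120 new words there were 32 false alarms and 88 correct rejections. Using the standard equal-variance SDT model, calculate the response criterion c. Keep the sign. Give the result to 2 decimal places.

c = -0.06

H = 77/100 = 0.7700
FA = 32/120 = 0.2667
Φ⁻¹(H) = 0.739
Φ⁻¹(FA) = -0.623
c = −½·[z(H) + z(FA)] = −0.5 × (0.739 + (-0.623)) = -0.058
c < 0: the participant has a liberal response bias.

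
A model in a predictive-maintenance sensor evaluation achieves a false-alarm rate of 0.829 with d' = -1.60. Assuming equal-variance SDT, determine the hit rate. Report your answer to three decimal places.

hit rate = 0.258

z(false-alarm rate) = z(0.829) = 0.9502
z(H) = z(FA) + d' = 0.9502 + (-1.60) = -0.6498
hit rate = Φ(-0.6498) = 0.2579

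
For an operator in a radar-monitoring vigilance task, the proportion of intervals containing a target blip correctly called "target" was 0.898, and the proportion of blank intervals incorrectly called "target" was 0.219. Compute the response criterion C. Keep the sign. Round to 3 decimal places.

C = -0.247

z(0.898) = 1.2702, z(0.219) = -0.7756
c = −½·[z(H) + z(FA)] = −0.5 × (1.2702 + (-0.7756)) = -0.2473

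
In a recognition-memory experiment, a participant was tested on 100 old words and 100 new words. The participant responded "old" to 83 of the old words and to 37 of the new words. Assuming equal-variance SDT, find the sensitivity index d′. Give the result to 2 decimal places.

H = 83/100 = 0.8300
FA = 37/100 = 0.3700
z(0.8300) = 0.9542, z(0.3700) = -0.3319
d' = z(H) − z(FA) = 0.9542 − (-0.3319) = 1.2861

d′ = 1.29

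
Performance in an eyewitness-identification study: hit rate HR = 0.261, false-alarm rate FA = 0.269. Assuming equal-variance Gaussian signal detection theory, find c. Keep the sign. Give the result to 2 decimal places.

c = 0.63

z(H) = -0.640
z(FA) = -0.616
c = −½·[z(H) + z(FA)] = −0.5 × (-0.640 + (-0.616)) = 0.628
c > 0: the witness has a conservative response bias.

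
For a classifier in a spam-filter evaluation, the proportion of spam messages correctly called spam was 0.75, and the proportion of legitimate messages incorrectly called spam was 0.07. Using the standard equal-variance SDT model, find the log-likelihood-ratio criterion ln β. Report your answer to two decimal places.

ln β = 0.86

z(H) = 0.674
z(FA) = -1.476
ln β = −½·[z(H)² − z(FA)²] = −0.5 × (0.454 − 2.179) = 0.8625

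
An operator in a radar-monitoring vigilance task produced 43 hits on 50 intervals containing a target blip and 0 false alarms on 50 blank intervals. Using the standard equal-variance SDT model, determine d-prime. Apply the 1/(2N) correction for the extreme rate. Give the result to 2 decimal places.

The false-alarm rate is 0/50 = 0, so apply the 1/(2N) correction: FA → 1/(2·50) = 0.01000.
z(H) = z(0.86000) = 1.080
z(FA) = z(0.01000) = -2.326
d' = 1.080 − (-2.326) = 3.406

d-prime = 3.41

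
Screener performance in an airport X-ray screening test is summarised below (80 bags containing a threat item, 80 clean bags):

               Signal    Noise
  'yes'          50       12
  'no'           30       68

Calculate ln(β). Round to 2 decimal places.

H = 50/80 = 0.6250
FA = 12/80 = 0.1500
Φ⁻¹(0.6250) = 0.319, Φ⁻¹(0.1500) = -1.036
ln β = −½·[z(H)² − z(FA)²] = −0.5 × (0.102 − 1.073) = 0.4855

ln β = 0.49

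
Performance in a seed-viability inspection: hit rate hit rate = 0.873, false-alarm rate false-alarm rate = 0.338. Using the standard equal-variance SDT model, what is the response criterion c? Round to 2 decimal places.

c = -0.36

z(H) = 1.1407
z(FA) = -0.4179
c = −½·[z(H) + z(FA)] = −0.5 × (1.1407 + (-0.4179)) = -0.3614
c < 0: the technician has a liberal response bias.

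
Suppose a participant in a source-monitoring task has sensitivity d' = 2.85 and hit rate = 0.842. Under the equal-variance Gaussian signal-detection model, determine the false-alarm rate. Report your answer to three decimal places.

false-alarm rate = 0.032

z(hit rate) = z(0.842) = 1.0027
z(FA) = z(H) − d' = 1.0027 − 2.85 = -1.8473
false-alarm rate = Φ(-1.8473) = 0.0324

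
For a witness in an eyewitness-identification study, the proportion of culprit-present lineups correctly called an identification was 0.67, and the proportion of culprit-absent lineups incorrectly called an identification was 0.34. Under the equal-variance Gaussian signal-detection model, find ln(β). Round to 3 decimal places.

Φ⁻¹(H) = Φ⁻¹(0.67) = 0.4399
Φ⁻¹(FA) = Φ⁻¹(0.34) = -0.4125
ln β = −½·[z(H)² − z(FA)²] = −0.5 × (0.1935 − 0.1702) = -0.01165

ln β = -0.012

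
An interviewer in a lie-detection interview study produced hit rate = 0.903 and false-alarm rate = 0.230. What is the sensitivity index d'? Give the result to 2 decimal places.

z(0.903) = 1.299, z(0.230) = -0.739
d' = z(H) − z(FA) = 1.299 − (-0.739) = 2.038

d' = 2.04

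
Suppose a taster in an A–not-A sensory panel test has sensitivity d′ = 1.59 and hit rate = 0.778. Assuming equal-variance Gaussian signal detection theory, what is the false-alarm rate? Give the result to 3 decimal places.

false-alarm rate = 0.205

z(hit rate) = z(0.778) = 0.7655
z(FA) = z(H) − d' = 0.7655 − 1.59 = -0.8245
false-alarm rate = Φ(-0.8245) = 0.2048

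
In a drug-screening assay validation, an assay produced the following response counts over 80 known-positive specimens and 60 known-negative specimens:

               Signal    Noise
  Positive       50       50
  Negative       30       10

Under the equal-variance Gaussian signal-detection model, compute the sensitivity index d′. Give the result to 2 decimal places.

H = 50/80 = 0.6250
FA = 50/60 = 0.8333
Φ⁻¹(H) = Φ⁻¹(0.6250) = 0.3186
Φ⁻¹(FA) = Φ⁻¹(0.8333) = 0.9673
d' = z(H) − z(FA) = 0.3186 − 0.9673 = -0.6487

d′ = -0.65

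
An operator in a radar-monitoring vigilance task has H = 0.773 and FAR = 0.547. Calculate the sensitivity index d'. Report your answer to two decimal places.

z(H) = z(0.773) = 0.749
z(FA) = z(0.547) = 0.118
d' = z(H) − z(FA) = 0.749 − 0.118 = 0.631

d' = 0.63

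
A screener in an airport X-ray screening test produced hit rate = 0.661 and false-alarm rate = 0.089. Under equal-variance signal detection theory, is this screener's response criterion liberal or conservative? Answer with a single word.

conservative

z(H) = 0.415, z(FA) = -1.347
c = −½·(z(H) + z(FA)) = 0.466
c > 0 → conservative criterion (biased toward responding “no”).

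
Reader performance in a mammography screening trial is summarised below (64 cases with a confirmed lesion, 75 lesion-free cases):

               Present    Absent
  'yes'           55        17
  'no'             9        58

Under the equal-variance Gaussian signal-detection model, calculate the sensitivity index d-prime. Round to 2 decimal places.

H = 55/64 = 0.8594
FA = 17/75 = 0.2267
z(H) = 1.078
z(FA) = -0.750
d' = z(H) − z(FA) = 1.078 − (-0.750) = 1.828

d-prime = 1.83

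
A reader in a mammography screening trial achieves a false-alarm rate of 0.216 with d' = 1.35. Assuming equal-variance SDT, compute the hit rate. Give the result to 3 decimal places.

z(false-alarm rate) = z(0.216) = -0.7858
z(H) = z(FA) + d' = -0.7858 + 1.35 = 0.5642
hit rate = Φ(0.5642) = 0.7137

hit rate = 0.714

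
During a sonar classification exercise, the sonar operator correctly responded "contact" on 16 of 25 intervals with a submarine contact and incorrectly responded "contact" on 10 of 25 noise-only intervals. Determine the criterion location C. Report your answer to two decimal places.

H = 16/25 = 0.6400
FA = 10/25 = 0.4000
z(H) = z(0.6400) = 0.3585
z(FA) = z(0.4000) = -0.2533
c = −½·[z(H) + z(FA)] = −0.5 × (0.3585 + (-0.2533)) = -0.0526
c < 0: the sonar operator has a liberal response bias.

C = -0.05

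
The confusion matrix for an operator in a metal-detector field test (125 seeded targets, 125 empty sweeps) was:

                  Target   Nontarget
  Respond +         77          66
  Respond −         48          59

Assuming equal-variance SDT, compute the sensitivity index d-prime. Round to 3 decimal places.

H = 77/125 = 0.6160
FA = 66/125 = 0.5280
Φ⁻¹(H) = 0.2950
Φ⁻¹(FA) = 0.0702
d' = z(H) − z(FA) = 0.2950 − 0.0702 = 0.2248

d-prime = 0.225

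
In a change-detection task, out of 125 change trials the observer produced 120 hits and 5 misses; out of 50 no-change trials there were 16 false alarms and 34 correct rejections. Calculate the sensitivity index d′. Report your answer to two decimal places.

d′ = 2.22

H = 120/125 = 0.9600
FA = 16/50 = 0.3200
z(0.9600) = 1.7507, z(0.3200) = -0.4677
d' = z(H) − z(FA) = 1.7507 − (-0.4677) = 2.2184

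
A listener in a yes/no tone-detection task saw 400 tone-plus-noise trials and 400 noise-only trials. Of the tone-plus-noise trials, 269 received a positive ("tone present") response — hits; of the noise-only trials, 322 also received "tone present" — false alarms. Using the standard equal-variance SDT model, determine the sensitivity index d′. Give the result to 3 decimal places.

d′ = -0.413

H = 269/400 = 0.6725
FA = 322/400 = 0.8050
Φ⁻¹(H) = Φ⁻¹(0.6725) = 0.4468
Φ⁻¹(FA) = Φ⁻¹(0.8050) = 0.8596
d' = z(H) − z(FA) = 0.4468 − 0.8596 = -0.4128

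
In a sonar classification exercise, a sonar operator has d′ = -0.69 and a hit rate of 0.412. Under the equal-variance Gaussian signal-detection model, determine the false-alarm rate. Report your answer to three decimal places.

false-alarm rate = 0.680

z(hit rate) = z(0.412) = -0.2224
z(FA) = z(H) − d' = -0.2224 − (-0.69) = 0.4676
false-alarm rate = Φ(0.4676) = 0.6800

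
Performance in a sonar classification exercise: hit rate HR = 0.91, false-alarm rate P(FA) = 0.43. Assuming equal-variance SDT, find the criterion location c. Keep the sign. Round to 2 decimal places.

Φ⁻¹(H) = Φ⁻¹(0.91) = 1.3408
Φ⁻¹(FA) = Φ⁻¹(0.43) = -0.1764
c = −½·[z(H) + z(FA)] = −0.5 × (1.3408 + (-0.1764)) = -0.5822

c = -0.58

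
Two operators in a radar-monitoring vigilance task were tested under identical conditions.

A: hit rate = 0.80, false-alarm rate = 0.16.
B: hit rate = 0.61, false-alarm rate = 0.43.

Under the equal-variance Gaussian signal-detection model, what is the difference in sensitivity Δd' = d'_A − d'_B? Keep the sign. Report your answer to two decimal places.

Δd' = 1.38

A: z(0.80) = 0.842, z(0.16) = -0.994, d' = 1.836
B: z(0.61) = 0.279, z(0.43) = -0.176, d' = 0.455
Δd' = d'_A − d'_B = 1.836 − 0.455 = 1.381
A has the higher sensitivity.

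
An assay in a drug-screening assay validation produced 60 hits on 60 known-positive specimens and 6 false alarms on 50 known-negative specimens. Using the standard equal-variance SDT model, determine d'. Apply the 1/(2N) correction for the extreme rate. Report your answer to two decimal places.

d' = 3.57

The hit rate is 60/60 = 1, so apply the 1/(2N) correction: H → 1 − 1/(2·60) = 0.99167.
z(H) = z(0.99167) = 2.394
z(FA) = z(0.12000) = -1.175
d' = 2.394 − (-1.175) = 3.569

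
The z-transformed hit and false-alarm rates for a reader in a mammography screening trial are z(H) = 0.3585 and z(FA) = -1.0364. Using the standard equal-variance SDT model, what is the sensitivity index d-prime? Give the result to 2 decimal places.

d' = z(H) − z(FA) = 0.3585 − (-1.0364) = 1.3949

d-prime = 1.39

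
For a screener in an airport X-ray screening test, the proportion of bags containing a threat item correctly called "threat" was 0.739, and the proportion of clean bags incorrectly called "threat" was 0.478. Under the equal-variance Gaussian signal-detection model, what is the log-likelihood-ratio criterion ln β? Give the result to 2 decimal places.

z(H) = 0.640
z(FA) = -0.055
ln β = −½·[z(H)² − z(FA)²] = −0.5 × (0.410 − 0.003) = -0.2035

ln β = -0.20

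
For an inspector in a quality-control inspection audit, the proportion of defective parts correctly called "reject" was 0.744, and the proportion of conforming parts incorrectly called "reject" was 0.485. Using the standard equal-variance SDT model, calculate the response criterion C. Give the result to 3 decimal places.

z(H) = z(0.744) = 0.6557
z(FA) = z(0.485) = -0.0376
c = −½·[z(H) + z(FA)] = −0.5 × (0.6557 + (-0.0376)) = -0.30905
c < 0: the inspector has a liberal response bias.

C = -0.309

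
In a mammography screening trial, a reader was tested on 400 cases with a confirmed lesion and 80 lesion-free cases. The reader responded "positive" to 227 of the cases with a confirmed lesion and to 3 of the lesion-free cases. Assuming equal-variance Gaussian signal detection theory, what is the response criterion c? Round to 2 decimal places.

H = 227/400 = 0.5675
FA = 3/80 = 0.0375
Φ⁻¹(0.5675) = 0.1700, Φ⁻¹(0.0375) = -1.7805
c = −½·[z(H) + z(FA)] = −0.5 × (0.1700 + (-1.7805)) = 0.80525
c > 0: the reader has a conservative response bias.

c = 0.81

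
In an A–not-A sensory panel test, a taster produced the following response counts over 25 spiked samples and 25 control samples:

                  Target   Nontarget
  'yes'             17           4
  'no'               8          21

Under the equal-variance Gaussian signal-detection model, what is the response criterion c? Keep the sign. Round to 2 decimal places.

c = 0.26

H = 17/25 = 0.6800
FA = 4/25 = 0.1600
Φ⁻¹(H) = Φ⁻¹(0.6800) = 0.4677
Φ⁻¹(FA) = Φ⁻¹(0.1600) = -0.9945
c = −½·[z(H) + z(FA)] = −0.5 × (0.4677 + (-0.9945)) = 0.2634
c > 0: the taster has a conservative response bias.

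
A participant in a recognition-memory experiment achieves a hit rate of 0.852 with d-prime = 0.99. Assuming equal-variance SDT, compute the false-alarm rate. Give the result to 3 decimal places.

false-alarm rate = 0.522

z(hit rate) = z(0.852) = 1.0450
z(FA) = z(H) − d' = 1.0450 − 0.99 = 0.0550
false-alarm rate = Φ(0.0550) = 0.5219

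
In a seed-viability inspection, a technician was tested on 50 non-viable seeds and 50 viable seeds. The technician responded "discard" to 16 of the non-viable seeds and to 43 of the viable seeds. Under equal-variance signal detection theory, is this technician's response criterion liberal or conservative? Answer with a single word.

liberal

z(H) = -0.468, z(FA) = 1.080
c = −½·(z(H) + z(FA)) = -0.306
c < 0 → liberal criterion (biased toward responding “yes”).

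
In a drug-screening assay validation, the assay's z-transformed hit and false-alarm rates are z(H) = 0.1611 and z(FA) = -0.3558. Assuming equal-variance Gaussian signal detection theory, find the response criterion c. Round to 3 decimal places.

c = −½·[z(H) + z(FA)] = −½·(0.1611 + (-0.3558)) = 0.09735

c = 0.097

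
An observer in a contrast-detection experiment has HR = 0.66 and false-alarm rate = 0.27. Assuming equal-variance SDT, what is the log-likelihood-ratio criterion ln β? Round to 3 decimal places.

z(H) = z(0.66) = 0.4125
z(FA) = z(0.27) = -0.6128
ln β = −½·[z(H)² − z(FA)²] = −0.5 × (0.1702 − 0.3755) = 0.10265

ln β = 0.103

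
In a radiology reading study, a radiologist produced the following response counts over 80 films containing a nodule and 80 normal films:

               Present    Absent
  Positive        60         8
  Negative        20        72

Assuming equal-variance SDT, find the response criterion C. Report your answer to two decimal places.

C = 0.30

H = 60/80 = 0.7500
FA = 8/80 = 0.1000
z(H) = z(0.7500) = 0.674
z(FA) = z(0.1000) = -1.282
c = −½·[z(H) + z(FA)] = −0.5 × (0.674 + (-1.282)) = 0.304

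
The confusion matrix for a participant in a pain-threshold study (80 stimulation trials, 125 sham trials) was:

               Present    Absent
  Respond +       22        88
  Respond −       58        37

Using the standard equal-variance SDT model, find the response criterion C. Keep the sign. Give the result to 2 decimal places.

C = 0.03

H = 22/80 = 0.2750
FA = 88/125 = 0.7040
Φ⁻¹(0.2750) = -0.598, Φ⁻¹(0.7040) = 0.536
c = −½·[z(H) + z(FA)] = −0.5 × (-0.598 + 0.536) = 0.031
c > 0: the participant has a conservative response bias.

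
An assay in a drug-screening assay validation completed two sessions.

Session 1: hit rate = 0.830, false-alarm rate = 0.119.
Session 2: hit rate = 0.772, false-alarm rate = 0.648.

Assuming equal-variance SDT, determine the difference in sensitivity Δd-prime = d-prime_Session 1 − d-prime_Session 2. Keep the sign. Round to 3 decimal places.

Session 1: z(0.830) = 0.9542, z(0.119) = -1.1800, d' = 2.1342
Session 2: z(0.772) = 0.7454, z(0.648) = 0.3799, d' = 0.3655
Δd' = d'_Session 1 − d'_Session 2 = 2.1342 − 0.3655 = 1.7687
Session 1 has the higher sensitivity.

Δd-prime = 1.769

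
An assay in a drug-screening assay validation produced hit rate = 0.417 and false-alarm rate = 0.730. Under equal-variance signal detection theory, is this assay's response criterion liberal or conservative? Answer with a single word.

z(H) = -0.210, z(FA) = 0.613
c = −½·(z(H) + z(FA)) = -0.2015
c < 0 → liberal criterion (biased toward responding “yes”).

liberal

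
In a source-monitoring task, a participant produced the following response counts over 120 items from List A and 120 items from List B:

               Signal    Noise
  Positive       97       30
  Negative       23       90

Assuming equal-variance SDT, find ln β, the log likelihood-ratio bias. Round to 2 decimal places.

ln β = -0.15

H = 97/120 = 0.8083
FA = 30/120 = 0.2500
z(0.8083) = 0.872, z(0.2500) = -0.674
ln β = −½·[z(H)² − z(FA)²] = −0.5 × (0.760 − 0.454) = -0.153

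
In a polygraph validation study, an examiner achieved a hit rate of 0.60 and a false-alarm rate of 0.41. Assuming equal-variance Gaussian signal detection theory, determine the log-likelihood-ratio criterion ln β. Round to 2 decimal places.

ln β = -0.01

z(H) = z(0.60) = 0.253
z(FA) = z(0.41) = -0.228
ln β = −½·[z(H)² − z(FA)²] = −0.5 × (0.064 − 0.052) = -0.006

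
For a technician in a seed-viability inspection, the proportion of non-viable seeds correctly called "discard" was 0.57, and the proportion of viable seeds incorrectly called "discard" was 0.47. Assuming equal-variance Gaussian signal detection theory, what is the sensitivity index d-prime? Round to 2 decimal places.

Φ⁻¹(H) = 0.1764
Φ⁻¹(FA) = -0.0753
d' = z(H) − z(FA) = 0.1764 − (-0.0753) = 0.2517

d-prime = 0.25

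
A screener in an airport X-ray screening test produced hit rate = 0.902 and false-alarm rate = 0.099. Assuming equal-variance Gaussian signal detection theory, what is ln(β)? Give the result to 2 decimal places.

z(H) = z(0.902) = 1.293
z(FA) = z(0.099) = -1.287
ln β = −½·[z(H)² − z(FA)²] = −0.5 × (1.672 − 1.656) = -0.008

ln β = -0.01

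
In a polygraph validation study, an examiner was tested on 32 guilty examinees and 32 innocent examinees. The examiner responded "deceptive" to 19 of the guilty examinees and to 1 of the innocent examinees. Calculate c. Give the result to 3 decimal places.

c = 0.813

H = 19/32 = 0.5938
FA = 1/32 = 0.0312
z(H) = z(0.5938) = 0.2373
z(FA) = z(0.0312) = -1.8634
c = −½·[z(H) + z(FA)] = −0.5 × (0.2373 + (-1.8634)) = 0.81305
c > 0: the examiner has a conservative response bias.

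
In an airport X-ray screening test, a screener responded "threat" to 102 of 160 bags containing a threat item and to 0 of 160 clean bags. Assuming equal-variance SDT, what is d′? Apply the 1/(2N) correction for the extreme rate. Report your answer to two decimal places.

The false-alarm rate is 0/160 = 0, so apply the 1/(2N) correction: FA → 1/(2·160) = 0.00313.
z(H) = z(0.63750) = 0.352
z(FA) = z(0.00313) = -2.734
d' = 0.352 − (-2.734) = 3.086

d′ = 3.09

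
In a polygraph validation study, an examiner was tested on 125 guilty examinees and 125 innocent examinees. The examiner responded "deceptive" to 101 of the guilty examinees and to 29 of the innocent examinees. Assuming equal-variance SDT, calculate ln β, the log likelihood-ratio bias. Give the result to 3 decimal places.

ln β = -0.111

H = 101/125 = 0.8080
FA = 29/125 = 0.2320
z(0.8080) = 0.8705, z(0.2320) = -0.7323
ln β = −½·[z(H)² − z(FA)²] = −0.5 × (0.7578 − 0.5363) = -0.11075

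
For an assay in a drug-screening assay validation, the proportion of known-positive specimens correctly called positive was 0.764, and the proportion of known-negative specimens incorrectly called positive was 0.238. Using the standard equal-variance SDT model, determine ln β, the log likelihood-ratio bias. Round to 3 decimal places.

Φ⁻¹(H) = 0.7192
Φ⁻¹(FA) = -0.7128
ln β = −½·[z(H)² − z(FA)²] = −0.5 × (0.5172 − 0.5081) = -0.00455

ln β = -0.005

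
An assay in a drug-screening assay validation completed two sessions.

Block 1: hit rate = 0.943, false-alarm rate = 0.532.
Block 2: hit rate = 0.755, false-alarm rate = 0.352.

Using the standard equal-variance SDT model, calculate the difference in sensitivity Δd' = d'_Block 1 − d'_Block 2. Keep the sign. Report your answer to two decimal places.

Block 1: z(0.943) = 1.580, z(0.532) = 0.080, d' = 1.500
Block 2: z(0.755) = 0.690, z(0.352) = -0.380, d' = 1.070
Δd' = d'_Block 1 − d'_Block 2 = 1.500 − 1.070 = 0.430
Block 1 has the higher sensitivity.

Δd' = 0.43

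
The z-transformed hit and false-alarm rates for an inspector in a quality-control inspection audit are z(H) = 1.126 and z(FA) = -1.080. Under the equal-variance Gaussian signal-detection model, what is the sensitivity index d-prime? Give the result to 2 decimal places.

d' = z(H) − z(FA) = 1.126 − (-1.080) = 2.206

d-prime = 2.21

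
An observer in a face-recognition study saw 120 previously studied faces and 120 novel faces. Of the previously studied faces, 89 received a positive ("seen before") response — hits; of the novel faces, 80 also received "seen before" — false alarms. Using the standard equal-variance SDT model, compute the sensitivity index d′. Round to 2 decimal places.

d′ = 0.22

H = 89/120 = 0.7417
FA = 80/120 = 0.6667
Φ⁻¹(H) = Φ⁻¹(0.7417) = 0.6486
Φ⁻¹(FA) = Φ⁻¹(0.6667) = 0.4308
d' = z(H) − z(FA) = 0.6486 − 0.4308 = 0.2178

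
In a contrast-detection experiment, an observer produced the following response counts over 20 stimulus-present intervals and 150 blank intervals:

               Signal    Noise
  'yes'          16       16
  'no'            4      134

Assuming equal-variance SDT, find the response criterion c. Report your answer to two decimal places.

c = 0.20

H = 16/20 = 0.8000
FA = 16/150 = 0.1067
z(H) = z(0.8000) = 0.8416
z(FA) = z(0.1067) = -1.2443
c = −½·[z(H) + z(FA)] = −0.5 × (0.8416 + (-1.2443)) = 0.20135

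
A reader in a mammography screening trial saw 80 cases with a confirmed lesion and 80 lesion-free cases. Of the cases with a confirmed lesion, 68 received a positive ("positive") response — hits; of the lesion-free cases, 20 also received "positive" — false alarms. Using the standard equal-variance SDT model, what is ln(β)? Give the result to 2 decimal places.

ln β = -0.31

H = 68/80 = 0.8500
FA = 20/80 = 0.2500
z(H) = z(0.8500) = 1.036
z(FA) = z(0.2500) = -0.674
ln β = −½·[z(H)² − z(FA)²] = −0.5 × (1.073 − 0.454) = -0.3095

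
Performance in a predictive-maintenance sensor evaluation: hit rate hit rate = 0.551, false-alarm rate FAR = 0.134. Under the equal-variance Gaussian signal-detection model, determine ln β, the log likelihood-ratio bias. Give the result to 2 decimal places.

z(H) = z(0.551) = 0.128
z(FA) = z(0.134) = -1.108
ln β = −½·[z(H)² − z(FA)²] = −0.5 × (0.016 − 1.228) = 0.606

ln β = 0.61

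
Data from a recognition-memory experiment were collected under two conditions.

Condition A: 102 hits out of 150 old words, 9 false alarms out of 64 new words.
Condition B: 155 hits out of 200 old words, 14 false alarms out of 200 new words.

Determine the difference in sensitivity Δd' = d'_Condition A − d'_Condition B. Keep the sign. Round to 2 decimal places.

Condition A: z(0.6800) = 0.468, z(0.1406) = -1.078, d' = 1.546
Condition B: z(0.7750) = 0.755, z(0.0700) = -1.476, d' = 2.231
Δd' = d'_Condition A − d'_Condition B = 1.546 − 2.231 = -0.685
Condition B has the higher sensitivity.

Δd' = -0.69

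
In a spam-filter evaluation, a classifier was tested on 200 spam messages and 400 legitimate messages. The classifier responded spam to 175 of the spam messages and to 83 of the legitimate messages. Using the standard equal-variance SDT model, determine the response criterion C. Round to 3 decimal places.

C = -0.168

H = 175/200 = 0.8750
FA = 83/400 = 0.2075
z(0.8750) = 1.1503, z(0.2075) = -0.8151
c = −½·[z(H) + z(FA)] = −0.5 × (1.1503 + (-0.8151)) = -0.1676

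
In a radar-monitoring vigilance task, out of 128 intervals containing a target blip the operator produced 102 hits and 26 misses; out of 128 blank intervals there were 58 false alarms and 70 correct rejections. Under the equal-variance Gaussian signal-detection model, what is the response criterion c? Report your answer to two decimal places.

c = -0.36

H = 102/128 = 0.7969
FA = 58/128 = 0.4531
z(H) = z(0.7969) = 0.8306
z(FA) = z(0.4531) = -0.1178
c = −½·[z(H) + z(FA)] = −0.5 × (0.8306 + (-0.1178)) = -0.3564
c < 0: the operator has a liberal response bias.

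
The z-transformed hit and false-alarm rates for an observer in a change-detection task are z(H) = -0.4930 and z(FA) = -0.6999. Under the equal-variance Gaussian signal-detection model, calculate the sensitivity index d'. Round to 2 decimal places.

d' = z(H) − z(FA) = -0.4930 − (-0.6999) = 0.2069

d' = 0.21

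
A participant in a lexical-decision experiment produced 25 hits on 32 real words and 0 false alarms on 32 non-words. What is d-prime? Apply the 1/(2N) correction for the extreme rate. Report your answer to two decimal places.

The false-alarm rate is 0/32 = 0, so apply the 1/(2N) correction: FA → 1/(2·32) = 0.01562.
z(H) = z(0.78125) = 0.776
z(FA) = z(0.01562) = -2.154
d' = 0.776 − (-2.154) = 2.930

d-prime = 2.93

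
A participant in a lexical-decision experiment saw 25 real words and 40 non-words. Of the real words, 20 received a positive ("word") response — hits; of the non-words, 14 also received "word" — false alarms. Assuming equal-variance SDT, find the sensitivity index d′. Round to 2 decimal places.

d′ = 1.23

H = 20/25 = 0.8000
FA = 14/40 = 0.3500
z(0.8000) = 0.8416, z(0.3500) = -0.3853
d' = z(H) − z(FA) = 0.8416 − (-0.3853) = 1.2269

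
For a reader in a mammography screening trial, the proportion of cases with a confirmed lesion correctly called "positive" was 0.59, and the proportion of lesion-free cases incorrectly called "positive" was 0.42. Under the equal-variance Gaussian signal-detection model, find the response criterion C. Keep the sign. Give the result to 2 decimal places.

C = -0.01

Φ⁻¹(0.59) = 0.2275, Φ⁻¹(0.42) = -0.2019
c = −½·[z(H) + z(FA)] = −0.5 × (0.2275 + (-0.2019)) = -0.0128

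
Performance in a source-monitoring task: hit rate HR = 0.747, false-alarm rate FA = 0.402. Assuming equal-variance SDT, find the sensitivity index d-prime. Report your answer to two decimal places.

Φ⁻¹(H) = 0.6651
Φ⁻¹(FA) = -0.2482
d' = z(H) − z(FA) = 0.6651 − (-0.2482) = 0.9133

d-prime = 0.91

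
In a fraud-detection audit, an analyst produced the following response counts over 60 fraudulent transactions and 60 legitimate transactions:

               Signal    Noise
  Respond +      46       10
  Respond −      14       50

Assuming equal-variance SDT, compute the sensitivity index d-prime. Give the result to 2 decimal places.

H = 46/60 = 0.7667
FA = 10/60 = 0.1667
z(H) = z(0.7667) = 0.7280
z(FA) = z(0.1667) = -0.9673
d' = z(H) − z(FA) = 0.7280 − (-0.9673) = 1.6953

d-prime = 1.70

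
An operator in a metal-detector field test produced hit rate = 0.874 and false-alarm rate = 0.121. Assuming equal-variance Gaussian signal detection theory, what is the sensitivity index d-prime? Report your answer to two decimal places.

Φ⁻¹(H) = Φ⁻¹(0.874) = 1.146
Φ⁻¹(FA) = Φ⁻¹(0.121) = -1.170
d' = z(H) − z(FA) = 1.146 − (-1.170) = 2.316

d-prime = 2.32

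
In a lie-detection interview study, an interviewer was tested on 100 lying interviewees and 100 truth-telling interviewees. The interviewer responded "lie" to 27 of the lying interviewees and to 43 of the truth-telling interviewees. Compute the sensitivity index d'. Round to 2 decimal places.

H = 27/100 = 0.2700
FA = 43/100 = 0.4300
z(H) = -0.6128
z(FA) = -0.1764
d' = z(H) − z(FA) = -0.6128 − (-0.1764) = -0.4364

d' = -0.44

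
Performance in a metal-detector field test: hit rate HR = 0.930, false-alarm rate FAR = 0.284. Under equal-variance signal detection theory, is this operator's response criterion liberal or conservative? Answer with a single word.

z(H) = 1.476, z(FA) = -0.571
c = −½·(z(H) + z(FA)) = -0.4525
c < 0 → liberal criterion (biased toward responding “yes”).

liberal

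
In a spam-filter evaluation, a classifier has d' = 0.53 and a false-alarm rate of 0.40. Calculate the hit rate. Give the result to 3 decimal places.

hit rate = 0.609

z(false-alarm rate) = z(0.40) = -0.2533
z(H) = z(FA) + d' = -0.2533 + 0.53 = 0.2767
hit rate = Φ(0.2767) = 0.6090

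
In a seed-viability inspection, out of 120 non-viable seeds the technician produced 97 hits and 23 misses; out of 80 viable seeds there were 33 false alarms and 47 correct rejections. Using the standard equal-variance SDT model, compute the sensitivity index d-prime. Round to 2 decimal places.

d-prime = 1.09

H = 97/120 = 0.8083
FA = 33/80 = 0.4125
Φ⁻¹(H) = Φ⁻¹(0.8083) = 0.8716
Φ⁻¹(FA) = Φ⁻¹(0.4125) = -0.2211
d' = z(H) − z(FA) = 0.8716 − (-0.2211) = 1.0927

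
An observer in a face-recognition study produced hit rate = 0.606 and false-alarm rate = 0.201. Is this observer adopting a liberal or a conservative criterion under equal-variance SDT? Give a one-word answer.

z(H) = 0.269, z(FA) = -0.838
c = −½·(z(H) + z(FA)) = 0.2845
c > 0 → conservative criterion (biased toward responding “no”).

conservative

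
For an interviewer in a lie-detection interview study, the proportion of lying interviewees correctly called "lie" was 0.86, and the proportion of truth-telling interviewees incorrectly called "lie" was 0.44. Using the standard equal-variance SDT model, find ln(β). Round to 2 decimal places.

z(H) = z(0.86) = 1.080
z(FA) = z(0.44) = -0.151
ln β = −½·[z(H)² − z(FA)²] = −0.5 × (1.166 − 0.023) = -0.5715

ln β = -0.57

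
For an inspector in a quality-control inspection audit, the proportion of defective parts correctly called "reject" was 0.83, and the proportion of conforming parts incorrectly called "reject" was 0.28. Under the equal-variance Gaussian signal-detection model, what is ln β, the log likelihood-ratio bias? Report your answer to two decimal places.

Φ⁻¹(0.83) = 0.954, Φ⁻¹(0.28) = -0.583
ln β = −½·[z(H)² − z(FA)²] = −0.5 × (0.910 − 0.340) = -0.285

ln β = -0.29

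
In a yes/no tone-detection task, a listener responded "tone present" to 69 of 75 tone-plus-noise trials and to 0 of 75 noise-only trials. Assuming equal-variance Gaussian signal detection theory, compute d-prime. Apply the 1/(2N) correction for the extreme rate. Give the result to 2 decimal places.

The false-alarm rate is 0/75 = 0, so apply the 1/(2N) correction: FA → 1/(2·75) = 0.00667.
z(H) = z(0.92000) = 1.405
z(FA) = z(0.00667) = -2.475
d' = 1.405 − (-2.475) = 3.880

d-prime = 3.88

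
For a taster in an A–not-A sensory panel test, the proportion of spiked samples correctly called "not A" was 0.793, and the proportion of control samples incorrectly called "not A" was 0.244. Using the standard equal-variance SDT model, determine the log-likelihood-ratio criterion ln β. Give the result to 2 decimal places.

Φ⁻¹(H) = Φ⁻¹(0.793) = 0.817
Φ⁻¹(FA) = Φ⁻¹(0.244) = -0.693
ln β = −½·[z(H)² − z(FA)²] = −0.5 × (0.667 − 0.480) = -0.0935

ln β = -0.09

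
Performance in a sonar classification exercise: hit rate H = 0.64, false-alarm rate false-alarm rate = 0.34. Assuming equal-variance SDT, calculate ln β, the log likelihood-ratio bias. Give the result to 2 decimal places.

Φ⁻¹(H) = Φ⁻¹(0.64) = 0.358
Φ⁻¹(FA) = Φ⁻¹(0.34) = -0.412
ln β = −½·[z(H)² − z(FA)²] = −0.5 × (0.128 − 0.170) = 0.021

ln β = 0.02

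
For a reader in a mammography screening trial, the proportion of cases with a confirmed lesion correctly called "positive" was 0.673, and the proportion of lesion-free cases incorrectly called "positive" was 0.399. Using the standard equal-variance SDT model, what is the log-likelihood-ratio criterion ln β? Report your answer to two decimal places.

z(H) = z(0.673) = 0.448
z(FA) = z(0.399) = -0.256
ln β = −½·[z(H)² − z(FA)²] = −0.5 × (0.201 − 0.066) = -0.0675

ln β = -0.07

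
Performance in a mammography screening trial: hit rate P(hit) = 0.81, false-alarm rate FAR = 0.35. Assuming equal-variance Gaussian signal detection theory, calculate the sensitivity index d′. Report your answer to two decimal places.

d′ = 1.26

z(H) = z(0.81) = 0.878
z(FA) = z(0.35) = -0.385
d' = z(H) − z(FA) = 0.878 − (-0.385) = 1.263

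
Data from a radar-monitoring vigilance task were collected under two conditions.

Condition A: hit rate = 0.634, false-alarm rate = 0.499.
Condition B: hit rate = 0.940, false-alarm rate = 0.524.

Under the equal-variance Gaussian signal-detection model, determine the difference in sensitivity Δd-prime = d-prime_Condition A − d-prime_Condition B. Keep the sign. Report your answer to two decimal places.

Δd-prime = -1.15

Condition A: z(0.634) = 0.342, z(0.499) = -0.003, d' = 0.345
Condition B: z(0.940) = 1.555, z(0.524) = 0.060, d' = 1.495
Δd' = d'_Condition A − d'_Condition B = 0.345 − 1.495 = -1.150
Condition B has the higher sensitivity.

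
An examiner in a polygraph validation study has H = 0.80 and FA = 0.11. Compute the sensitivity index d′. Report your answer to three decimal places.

d′ = 2.068

Φ⁻¹(0.80) = 0.8416, Φ⁻¹(0.11) = -1.2265
d' = z(H) − z(FA) = 0.8416 − (-1.2265) = 2.0681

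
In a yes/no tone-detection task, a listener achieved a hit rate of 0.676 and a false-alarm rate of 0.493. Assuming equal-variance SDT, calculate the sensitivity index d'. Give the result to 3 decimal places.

d' = 0.474

z(H) = 0.4565
z(FA) = -0.0175
d' = z(H) − z(FA) = 0.4565 − (-0.0175) = 0.4740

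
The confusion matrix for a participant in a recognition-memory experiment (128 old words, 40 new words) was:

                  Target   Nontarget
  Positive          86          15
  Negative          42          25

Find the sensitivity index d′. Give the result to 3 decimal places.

d′ = 0.764

H = 86/128 = 0.6719
FA = 15/40 = 0.3750
z(H) = 0.4452
z(FA) = -0.3186
d' = z(H) − z(FA) = 0.4452 − (-0.3186) = 0.7638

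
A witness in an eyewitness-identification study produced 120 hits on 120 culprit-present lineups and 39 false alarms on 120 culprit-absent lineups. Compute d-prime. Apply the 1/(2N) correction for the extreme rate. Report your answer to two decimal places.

d-prime = 3.09

The hit rate is 120/120 = 1, so apply the 1/(2N) correction: H → 1 − 1/(2·120) = 0.99583.
z(H) = z(0.99583) = 2.638
z(FA) = z(0.32500) = -0.454
d' = 2.638 − (-0.454) = 3.092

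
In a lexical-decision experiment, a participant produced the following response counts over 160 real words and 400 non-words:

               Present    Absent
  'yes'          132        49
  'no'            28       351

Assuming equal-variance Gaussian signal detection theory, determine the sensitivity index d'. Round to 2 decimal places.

d' = 2.10

H = 132/160 = 0.8250
FA = 49/400 = 0.1225
z(0.8250) = 0.935, z(0.1225) = -1.163
d' = z(H) − z(FA) = 0.935 − (-1.163) = 2.098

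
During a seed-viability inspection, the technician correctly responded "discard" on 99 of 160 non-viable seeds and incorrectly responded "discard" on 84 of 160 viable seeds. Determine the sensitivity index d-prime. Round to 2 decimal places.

H = 99/160 = 0.6188
FA = 84/160 = 0.5250
Φ⁻¹(H) = Φ⁻¹(0.6188) = 0.302
Φ⁻¹(FA) = Φ⁻¹(0.5250) = 0.063
d' = z(H) − z(FA) = 0.302 − 0.063 = 0.239

d-prime = 0.24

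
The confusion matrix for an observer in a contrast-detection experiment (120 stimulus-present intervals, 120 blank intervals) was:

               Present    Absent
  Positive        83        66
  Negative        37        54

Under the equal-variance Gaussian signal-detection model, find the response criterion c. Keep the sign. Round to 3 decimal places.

H = 83/120 = 0.6917
FA = 66/120 = 0.5500
z(H) = 0.5007
z(FA) = 0.1257
c = −½·[z(H) + z(FA)] = −0.5 × (0.5007 + 0.1257) = -0.3132
c < 0: the observer has a liberal response bias.

c = -0.313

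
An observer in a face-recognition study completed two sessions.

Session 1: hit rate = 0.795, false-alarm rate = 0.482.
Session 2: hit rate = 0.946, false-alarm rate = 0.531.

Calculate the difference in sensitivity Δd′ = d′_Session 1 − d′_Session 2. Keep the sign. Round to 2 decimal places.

Session 1: z(0.795) = 0.824, z(0.482) = -0.045, d' = 0.869
Session 2: z(0.946) = 1.607, z(0.531) = 0.078, d' = 1.529
Δd' = d'_Session 1 − d'_Session 2 = 0.869 − 1.529 = -0.660
Session 2 has the higher sensitivity.

Δd′ = -0.66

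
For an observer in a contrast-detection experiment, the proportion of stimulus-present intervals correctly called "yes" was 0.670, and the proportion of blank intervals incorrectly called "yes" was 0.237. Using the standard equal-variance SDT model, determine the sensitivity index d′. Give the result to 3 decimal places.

z(H) = 0.4399
z(FA) = -0.7160
d' = z(H) − z(FA) = 0.4399 − (-0.7160) = 1.1559

d′ = 1.156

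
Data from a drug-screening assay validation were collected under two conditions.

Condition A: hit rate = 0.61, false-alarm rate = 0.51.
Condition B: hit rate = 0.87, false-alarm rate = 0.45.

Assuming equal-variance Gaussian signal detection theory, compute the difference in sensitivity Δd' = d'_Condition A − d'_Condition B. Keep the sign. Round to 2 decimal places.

Δd' = -1.00

Condition A: z(0.61) = 0.279, z(0.51) = 0.025, d' = 0.254
Condition B: z(0.87) = 1.126, z(0.45) = -0.126, d' = 1.252
Δd' = d'_Condition A − d'_Condition B = 0.254 − 1.252 = -0.998
Condition B has the higher sensitivity.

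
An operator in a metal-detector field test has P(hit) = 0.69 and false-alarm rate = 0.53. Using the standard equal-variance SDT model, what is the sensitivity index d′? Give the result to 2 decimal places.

d′ = 0.42

z(H) = z(0.69) = 0.4959
z(FA) = z(0.53) = 0.0753
d' = z(H) − z(FA) = 0.4959 − 0.0753 = 0.4206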